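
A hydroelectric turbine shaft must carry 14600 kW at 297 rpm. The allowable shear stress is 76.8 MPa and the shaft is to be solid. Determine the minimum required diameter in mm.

315 mm

ω = 2π·297/60 = 31.10 rad/s, so T = P/ω = 14600×10³ / 31.10 = 469400 N·m.
For a solid shaft τ_max = 16T/(πd³), so d = (16T/(π τ_allow))^(1/3) = (16·469400/(π·7.68×10^7))^(1/3) = 0.3146 m.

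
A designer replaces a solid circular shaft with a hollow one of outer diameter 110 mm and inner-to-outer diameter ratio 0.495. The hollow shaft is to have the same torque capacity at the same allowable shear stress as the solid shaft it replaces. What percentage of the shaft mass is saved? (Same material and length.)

21.3 %

Equal τ_max and T ⇒ the solid shaft needs d_s³ = d_o³(1−k⁴), so d_s = 110·(1−0.495⁴)^(1/3) = 107.8 mm.
Area ratio A_h/A_s = d_o²(1−k²)/d_s² = (1−k²)/(1−k⁴)^(2/3) = 0.7868.
Mass saving = 1 − 0.7868 = 21.3 %.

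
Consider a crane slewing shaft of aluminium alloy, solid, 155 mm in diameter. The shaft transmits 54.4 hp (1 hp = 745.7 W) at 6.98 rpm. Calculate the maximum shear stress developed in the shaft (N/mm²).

ω = 2π·6.98/60 = 0.7309 rad/s, so T = P/ω = 54.4×745.7 / 0.7309 = 55500 N·m.
J = πd⁴/32 = π(0.155)⁴/32 = 5.667×10^-5 m⁴.
τ_max = T·r/J = 55500 × 0.0775 / 5.667×10^-5 = 7.590×10^7 Pa.

75.9 N/mm²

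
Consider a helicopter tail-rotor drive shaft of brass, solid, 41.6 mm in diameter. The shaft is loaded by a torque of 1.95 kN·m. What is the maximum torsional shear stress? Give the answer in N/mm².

J = πd⁴/32 = π(0.0416)⁴/32 = 2.940×10^-7 m⁴.
τ_max = T·r/J = 1950 × 0.0208 / 2.940×10^-7 = 1.380×10^8 Pa.

138 N/mm²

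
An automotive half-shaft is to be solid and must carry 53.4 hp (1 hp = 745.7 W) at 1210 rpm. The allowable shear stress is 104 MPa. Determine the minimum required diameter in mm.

24.9 mm

ω = 2π·1210/60 = 126.7 rad/s, so T = P/ω = 53.4×745.7 / 126.7 = 314.3 N·m.
For a solid shaft τ_max = 16T/(πd³), so d = (16T/(π τ_allow))^(1/3) = (16·314.3/(π·1.04×10^8))^(1/3) = 0.02487 m.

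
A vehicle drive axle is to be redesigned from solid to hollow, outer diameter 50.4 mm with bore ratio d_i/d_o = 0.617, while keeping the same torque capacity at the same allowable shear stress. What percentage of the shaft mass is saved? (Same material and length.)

31.3 %

Equal τ_max and T ⇒ the solid shaft needs d_s³ = d_o³(1−k⁴), so d_s = 50.4·(1−0.617⁴)^(1/3) = 47.84 mm.
Area ratio A_h/A_s = d_o²(1−k²)/d_s² = (1−k²)/(1−k⁴)^(2/3) = 0.6874.
Mass saving = 1 − 0.6874 = 31.3 %.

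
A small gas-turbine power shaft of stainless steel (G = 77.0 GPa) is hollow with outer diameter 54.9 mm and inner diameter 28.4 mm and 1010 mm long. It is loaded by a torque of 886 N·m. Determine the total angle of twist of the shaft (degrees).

0.804°

J = π(d_o⁴ − d_i⁴)/32 = π(0.0549⁴ − 0.0284⁴)/32 = 8.280×10^-7 m⁴.
θ = T·L/(G·J) = 886.0 × 1.01 / (77.0×10⁹ × 8.280×10^-7) = 0.01404 rad.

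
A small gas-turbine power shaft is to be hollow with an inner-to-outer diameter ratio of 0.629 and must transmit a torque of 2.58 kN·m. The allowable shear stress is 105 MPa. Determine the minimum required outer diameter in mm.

52.9 mm

For a hollow shaft with d_i/d_o = 0.629: τ_max = 16T/(π d_o³ (1−k⁴)), so d_o = [16T/(π τ_allow (1−k⁴))]^(1/3) = [16·2580/(π·1.05×10^8·0.8435)]^(1/3) = 0.05294 m.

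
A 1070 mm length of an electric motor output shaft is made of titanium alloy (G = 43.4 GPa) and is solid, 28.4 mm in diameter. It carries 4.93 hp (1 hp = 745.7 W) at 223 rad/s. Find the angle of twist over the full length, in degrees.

ω = 223 rad/s, so T = P/ω = 4.93×745.7 / 223.0 = 16.49 N·m.
J = πd⁴/32 = π(0.0284)⁴/32 = 6.387×10^-8 m⁴.
θ = T·L/(G·J) = 16.49 × 1.07 / (43.4×10⁹ × 6.387×10^-8) = 6.364×10^-3 rad.

0.365°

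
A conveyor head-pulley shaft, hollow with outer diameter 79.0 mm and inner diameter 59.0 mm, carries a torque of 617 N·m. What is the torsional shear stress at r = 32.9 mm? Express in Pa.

7.71e6 Pa

J = π(d_o⁴ − d_i⁴)/32 = π(0.0790⁴ − 0.0590⁴)/32 = 2.634×10^-6 m⁴.
Shear stress varies linearly with radius: τ = T·r/J = 617.0 × 0.0329 / 2.634×10^-6 = 7.706×10^6 Pa.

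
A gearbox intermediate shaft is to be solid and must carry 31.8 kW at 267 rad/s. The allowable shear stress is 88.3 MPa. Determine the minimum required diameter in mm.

19.0 mm

ω = 267 rad/s, so T = P/ω = 31.8×10³ / 267.0 = 119.1 N·m.
For a solid shaft τ_max = 16T/(πd³), so d = (16T/(π τ_allow))^(1/3) = (16·119.1/(π·8.83×10^7))^(1/3) = 0.01901 m.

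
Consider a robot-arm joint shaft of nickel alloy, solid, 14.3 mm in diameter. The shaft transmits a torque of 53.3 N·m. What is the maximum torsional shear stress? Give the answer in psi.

13500 psi

J = πd⁴/32 = π(0.0143)⁴/32 = 4.105×10^-9 m⁴.
τ_max = T·r/J = 53.30 × 0.00715 / 4.105×10^-9 = 9.283×10^7 Pa.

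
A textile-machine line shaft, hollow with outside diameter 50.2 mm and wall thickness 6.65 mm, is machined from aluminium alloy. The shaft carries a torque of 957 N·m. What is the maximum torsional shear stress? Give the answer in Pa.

5.44e7 Pa

J = π(d_o⁴ − d_i⁴)/32 = π(0.0502⁴ − 0.0369⁴)/32 = 4.415×10^-7 m⁴.
τ_max = T·r/J = 957.0 × 0.0251 / 4.415×10^-7 = 5.441×10^7 Pa.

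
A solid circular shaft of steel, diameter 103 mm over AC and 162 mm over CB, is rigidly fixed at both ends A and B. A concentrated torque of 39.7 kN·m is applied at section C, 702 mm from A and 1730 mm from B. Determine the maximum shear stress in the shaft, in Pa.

Compatibility: T_A·a/J_AC = T_B·b/J_CB with T_A + T_B = T₀.
J_AC = 1.10×10^-5 m⁴, J_CB = 6.76×10^-5 m⁴, so T_A = T₀·(J_AC/a)/((J_AC/a)+(J_CB/b)) = 11400 N·m, T_B = 28300 N·m.
τ in each portion: τ_AC = 5.31×10^7 Pa, τ_CB = 3.39×10^7 Pa; maximum is in AC.
τ_max = T_AC·r/J = 11400·0.0515/1.10×10^-5 = 5.312×10^7 Pa.

5.31e7 Pa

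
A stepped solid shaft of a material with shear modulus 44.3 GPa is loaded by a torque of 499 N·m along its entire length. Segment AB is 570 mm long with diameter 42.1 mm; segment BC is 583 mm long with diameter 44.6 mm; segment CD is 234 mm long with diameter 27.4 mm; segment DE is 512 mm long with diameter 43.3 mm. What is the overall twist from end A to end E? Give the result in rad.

J_AB = π(0.0421)⁴/32 = 3.08×10^-7 m⁴; J_BC = π(0.0446)⁴/32 = 3.88×10^-7 m⁴; J_CD = π(0.0274)⁴/32 = 5.53×10^-8 m⁴; J_DE = π(0.0433)⁴/32 = 3.45×10^-7 m⁴.
θ = (T/G)·Σ L_i/J_i = (499.0/44.3×10⁹)·(0.570/3.08×10^-7 + 0.583/3.88×10^-7 + 0.234/5.53×10^-8 + 0.512/3.45×10^-7) = 0.1021 rad.

0.102 rad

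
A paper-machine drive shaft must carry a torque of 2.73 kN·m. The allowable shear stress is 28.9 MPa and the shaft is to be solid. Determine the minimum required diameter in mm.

78.4 mm

For a solid shaft τ_max = 16T/(πd³), so d = (16T/(π τ_allow))^(1/3) = (16·2730/(π·2.89×10^7))^(1/3) = 0.07836 m.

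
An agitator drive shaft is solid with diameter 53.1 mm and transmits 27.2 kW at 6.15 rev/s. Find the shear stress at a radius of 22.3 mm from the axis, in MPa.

20.1 MPa

ω = 2π·6.15 = 38.64 rad/s, so T = P/ω = 27.2×10³ / 38.64 = 703.9 N·m.
J = πd⁴/32 = π(0.0531)⁴/32 = 7.805×10^-7 m⁴.
Shear stress varies linearly with radius: τ = T·r/J = 703.9 × 0.0223 / 7.805×10^-7 = 2.011×10^7 Pa.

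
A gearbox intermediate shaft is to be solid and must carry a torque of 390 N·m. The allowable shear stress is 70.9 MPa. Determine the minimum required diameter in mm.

30.4 mm

For a solid shaft τ_max = 16T/(πd³), so d = (16T/(π τ_allow))^(1/3) = (16·390.0/(π·7.09×10^7))^(1/3) = 0.03037 m.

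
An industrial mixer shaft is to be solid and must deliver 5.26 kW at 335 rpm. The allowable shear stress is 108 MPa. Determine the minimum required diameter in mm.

19.2 mm

ω = 2π·335/60 = 35.08 rad/s, so T = P/ω = 5.26×10³ / 35.08 = 149.9 N·m.
For a solid shaft τ_max = 16T/(πd³), so d = (16T/(π τ_allow))^(1/3) = (16·149.9/(π·1.08×10^8))^(1/3) = 0.01919 m.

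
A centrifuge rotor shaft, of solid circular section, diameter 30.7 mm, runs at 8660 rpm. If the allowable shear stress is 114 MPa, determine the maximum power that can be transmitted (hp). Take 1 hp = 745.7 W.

788 hp

J = πd⁴/32 = π(0.0307)⁴/32 = 8.721×10^-8 m⁴.
T_max = τ_allow·J/r = 1.14×10^8 × 8.721×10^-8 / 0.0153 = 647.7 N·m.
ω = 2π·8660/60 = 906.9 rad/s, so P_max = T_max·ω = 5.873×10^5 W.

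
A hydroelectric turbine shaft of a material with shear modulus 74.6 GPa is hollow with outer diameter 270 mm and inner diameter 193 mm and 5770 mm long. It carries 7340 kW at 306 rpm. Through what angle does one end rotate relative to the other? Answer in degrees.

ω = 2π·306/60 = 32.04 rad/s, so T = P/ω = 7340×10³ / 32.04 = 229100 N·m.
J = π(d_o⁴ − d_i⁴)/32 = π(0.270⁴ − 0.193⁴)/32 = 3.855×10^-4 m⁴.
θ = T·L/(G·J) = 229100 × 5.77 / (74.6×10⁹ × 3.855×10^-4) = 0.04595 rad.

2.63°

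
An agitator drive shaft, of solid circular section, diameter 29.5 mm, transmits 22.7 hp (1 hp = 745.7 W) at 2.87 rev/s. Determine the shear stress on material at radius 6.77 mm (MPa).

85.5 MPa

ω = 2π·2.87 = 18.03 rad/s, so T = P/ω = 22.7×745.7 / 18.03 = 938.7 N·m.
J = πd⁴/32 = π(0.0295)⁴/32 = 7.435×10^-8 m⁴.
Shear stress varies linearly with radius: τ = T·r/J = 938.7 × 0.00677 / 7.435×10^-8 = 8.547×10^7 Pa.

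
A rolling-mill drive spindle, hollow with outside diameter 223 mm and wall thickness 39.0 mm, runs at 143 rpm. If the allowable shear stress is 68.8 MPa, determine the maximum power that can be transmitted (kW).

J = π(d_o⁴ − d_i⁴)/32 = π(0.223⁴ − 0.145⁴)/32 = 1.994×10^-4 m⁴.
T_max = τ_allow·J/r = 6.88×10^7 × 1.994×10^-4 / 0.112 = 123000 N·m.
ω = 2π·143/60 = 14.97 rad/s, so P_max = T_max·ω = 1.842×10^6 W.

1840 kW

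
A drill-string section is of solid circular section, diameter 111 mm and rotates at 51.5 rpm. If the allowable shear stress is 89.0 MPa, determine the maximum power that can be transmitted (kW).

129 kW

J = πd⁴/32 = π(0.111)⁴/32 = 1.490×10^-5 m⁴.
T_max = τ_allow·J/r = 8.90×10^7 × 1.490×10^-5 / 0.0555 = 23900 N·m.
ω = 2π·51.5/60 = 5.393 rad/s, so P_max = T_max·ω = 1.289×10^5 W.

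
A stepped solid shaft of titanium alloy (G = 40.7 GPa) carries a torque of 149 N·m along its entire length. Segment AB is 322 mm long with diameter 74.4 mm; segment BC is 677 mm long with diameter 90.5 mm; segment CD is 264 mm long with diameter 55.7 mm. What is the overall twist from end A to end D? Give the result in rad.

J_AB = π(0.0744)⁴/32 = 3.01×10^-6 m⁴; J_BC = π(0.0905)⁴/32 = 6.59×10^-6 m⁴; J_CD = π(0.0557)⁴/32 = 9.45×10^-7 m⁴.
θ = (T/G)·Σ L_i/J_i = (149.0/40.7×10⁹)·(0.322/3.01×10^-6 + 0.677/6.59×10^-6 + 0.264/9.45×10^-7) = 1.791×10^-3 rad.

0.00179 rad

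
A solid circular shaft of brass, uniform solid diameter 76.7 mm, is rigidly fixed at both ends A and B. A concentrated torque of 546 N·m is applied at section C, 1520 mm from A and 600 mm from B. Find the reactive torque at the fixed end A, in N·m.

With uniform GJ and both ends fixed, compatibility θ_AC = θ_CB gives T_A·a = T_B·b, together with T_A + T_B = T₀.
T_A = T₀·b/(a+b) = 546.0·600/2120 = 154.5 N·m; T_B = 391.5 N·m.

155 N·m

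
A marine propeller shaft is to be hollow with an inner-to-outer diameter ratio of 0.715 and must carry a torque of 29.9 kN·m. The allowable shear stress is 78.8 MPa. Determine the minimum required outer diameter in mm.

For a hollow shaft with d_i/d_o = 0.715: τ_max = 16T/(π d_o³ (1−k⁴)), so d_o = [16T/(π τ_allow (1−k⁴))]^(1/3) = [16·29900/(π·7.88×10^7·0.7386)]^(1/3) = 0.1378 m.

138 mm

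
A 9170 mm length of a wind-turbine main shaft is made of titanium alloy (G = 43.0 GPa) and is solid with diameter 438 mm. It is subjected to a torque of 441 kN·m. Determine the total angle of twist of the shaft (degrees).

1.49°

J = πd⁴/32 = π(0.438)⁴/32 = 3.613×10^-3 m⁴.
θ = T·L/(G·J) = 441000 × 9.17 / (43.0×10⁹ × 3.613×10^-3) = 0.02603 rad.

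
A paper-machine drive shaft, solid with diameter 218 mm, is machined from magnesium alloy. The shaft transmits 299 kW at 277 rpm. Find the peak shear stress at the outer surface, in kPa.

ω = 2π·277/60 = 29.01 rad/s, so T = P/ω = 299×10³ / 29.01 = 10310 N·m.
J = πd⁴/32 = π(0.218)⁴/32 = 2.217×10^-4 m⁴.
τ_max = T·r/J = 10310 × 0.109 / 2.217×10^-4 = 5.067×10^6 Pa.

5070 kPa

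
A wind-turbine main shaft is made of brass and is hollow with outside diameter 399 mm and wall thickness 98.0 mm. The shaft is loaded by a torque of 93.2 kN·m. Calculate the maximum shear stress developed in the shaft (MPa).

8.01 MPa

J = π(d_o⁴ − d_i⁴)/32 = π(0.399⁴ − 0.203⁴)/32 = 2.322×10^-3 m⁴.
τ_max = T·r/J = 93200 × 0.200 / 2.322×10^-3 = 8.009×10^6 Pa.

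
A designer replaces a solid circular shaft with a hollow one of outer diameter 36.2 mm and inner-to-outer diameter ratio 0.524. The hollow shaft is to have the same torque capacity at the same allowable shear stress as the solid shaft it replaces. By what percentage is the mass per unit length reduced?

23.6 %

Equal τ_max and T ⇒ the solid shaft needs d_s³ = d_o³(1−k⁴), so d_s = 36.2·(1−0.524⁴)^(1/3) = 35.27 mm.
Area ratio A_h/A_s = d_o²(1−k²)/d_s² = (1−k²)/(1−k⁴)^(2/3) = 0.7643.
Mass saving = 1 − 0.7643 = 23.6 %.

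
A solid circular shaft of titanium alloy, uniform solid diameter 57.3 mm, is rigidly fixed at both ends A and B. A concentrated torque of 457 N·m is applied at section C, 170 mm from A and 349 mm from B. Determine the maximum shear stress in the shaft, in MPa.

With uniform GJ and both ends fixed, compatibility θ_AC = θ_CB gives T_A·a = T_B·b, together with T_A + T_B = T₀.
T_A = T₀·b/(a+b) = 457.0·349/519.0 = 307.3 N·m; T_B = 149.7 N·m.
τ in each portion: τ_AC = 8.32×10^6 Pa, τ_CB = 4.05×10^6 Pa; maximum is in AC.
τ_max = T_AC·r/J = 307.3·0.0286/1.06×10^-6 = 8.319×10^6 Pa.

8.32 MPa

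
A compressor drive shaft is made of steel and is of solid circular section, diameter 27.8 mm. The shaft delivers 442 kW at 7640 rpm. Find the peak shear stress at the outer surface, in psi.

19000 psi

ω = 2π·7640/60 = 800.1 rad/s, so T = P/ω = 442×10³ / 800.1 = 552.5 N·m.
J = πd⁴/32 = π(0.0278)⁴/32 = 5.864×10^-8 m⁴.
τ_max = T·r/J = 552.5 × 0.0139 / 5.864×10^-8 = 1.310×10^8 Pa.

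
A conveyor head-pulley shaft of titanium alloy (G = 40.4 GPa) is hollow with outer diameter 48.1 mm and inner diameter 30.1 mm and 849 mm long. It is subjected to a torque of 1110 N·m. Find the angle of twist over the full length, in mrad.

52.4 mrad

J = π(d_o⁴ − d_i⁴)/32 = π(0.0481⁴ − 0.0301⁴)/32 = 4.449×10^-7 m⁴.
θ = T·L/(G·J) = 1110 × 0.849 / (40.4×10⁹ × 4.449×10^-7) = 0.05243 rad.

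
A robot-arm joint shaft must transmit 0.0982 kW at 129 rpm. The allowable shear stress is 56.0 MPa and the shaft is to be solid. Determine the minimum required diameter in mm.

8.71 mm

ω = 2π·129/60 = 13.51 rad/s, so T = P/ω = 0.0982×10³ / 13.51 = 7.269 N·m.
For a solid shaft τ_max = 16T/(πd³), so d = (16T/(π τ_allow))^(1/3) = (16·7.269/(π·5.60×10^7))^(1/3) = 0.008711 m.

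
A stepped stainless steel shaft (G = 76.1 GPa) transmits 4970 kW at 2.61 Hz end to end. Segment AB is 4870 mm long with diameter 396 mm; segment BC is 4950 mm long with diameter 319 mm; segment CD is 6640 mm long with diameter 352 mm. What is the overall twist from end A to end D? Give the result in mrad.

ω = 2π·2.61 = 16.40 rad/s, so T = P/ω = 4970×10³ / 16.40 = 303100 N·m.
J_AB = π(0.396)⁴/32 = 2.41×10^-3 m⁴; J_BC = π(0.319)⁴/32 = 1.02×10^-3 m⁴; J_CD = π(0.352)⁴/32 = 1.51×10^-3 m⁴.
θ = (T/G)·Σ L_i/J_i = (303100/76.1×10⁹)·(4.87/2.41×10^-3 + 4.95/1.02×10^-3 + 6.64/1.51×10^-3) = 0.04497 rad.

45.0 mrad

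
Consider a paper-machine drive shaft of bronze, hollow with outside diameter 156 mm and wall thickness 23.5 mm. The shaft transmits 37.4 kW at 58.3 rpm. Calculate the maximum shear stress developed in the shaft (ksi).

1.56 ksi

ω = 2π·58.3/60 = 6.105 rad/s, so T = P/ω = 37.4×10³ / 6.105 = 6126 N·m.
J = π(d_o⁴ − d_i⁴)/32 = π(0.156⁴ − 0.109⁴)/32 = 4.428×10^-5 m⁴.
τ_max = T·r/J = 6126 × 0.0780 / 4.428×10^-5 = 1.079×10^7 Pa.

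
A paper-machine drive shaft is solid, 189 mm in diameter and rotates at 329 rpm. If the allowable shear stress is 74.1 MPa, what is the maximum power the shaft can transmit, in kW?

3380 kW

J = πd⁴/32 = π(0.189)⁴/32 = 1.253×10^-4 m⁴.
T_max = τ_allow·J/r = 7.41×10^7 × 1.253×10^-4 / 0.0945 = 98230 N·m.
ω = 2π·329/60 = 34.45 rad/s, so P_max = T_max·ω = 3.384×10^6 W.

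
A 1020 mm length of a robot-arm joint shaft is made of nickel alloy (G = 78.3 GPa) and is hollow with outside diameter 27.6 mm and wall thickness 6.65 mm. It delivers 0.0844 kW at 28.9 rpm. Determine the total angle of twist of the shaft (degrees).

0.394°

ω = 2π·28.9/60 = 3.026 rad/s, so T = P/ω = 0.0844×10³ / 3.026 = 27.89 N·m.
J = π(d_o⁴ − d_i⁴)/32 = π(0.0276⁴ − 0.0143⁴)/32 = 5.286×10^-8 m⁴.
θ = T·L/(G·J) = 27.89 × 1.02 / (78.3×10⁹ × 5.286×10^-8) = 6.872×10^-3 rad.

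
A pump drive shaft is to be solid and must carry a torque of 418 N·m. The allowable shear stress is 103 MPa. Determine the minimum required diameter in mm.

27.4 mm

For a solid shaft τ_max = 16T/(πd³), so d = (16T/(π τ_allow))^(1/3) = (16·418.0/(π·1.03×10^8))^(1/3) = 0.02744 m.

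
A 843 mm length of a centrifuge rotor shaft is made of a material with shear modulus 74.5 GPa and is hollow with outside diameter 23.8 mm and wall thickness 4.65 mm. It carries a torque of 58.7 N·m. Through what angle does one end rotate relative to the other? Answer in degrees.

1.40°

J = π(d_o⁴ − d_i⁴)/32 = π(0.0238⁴ − 0.0145⁴)/32 = 2.716×10^-8 m⁴.
θ = T·L/(G·J) = 58.70 × 0.843 / (74.5×10⁹ × 2.716×10^-8) = 0.02446 rad.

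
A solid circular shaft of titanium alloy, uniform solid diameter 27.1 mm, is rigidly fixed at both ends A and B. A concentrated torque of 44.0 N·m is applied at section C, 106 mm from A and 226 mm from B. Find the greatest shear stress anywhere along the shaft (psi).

1110 psi

With uniform GJ and both ends fixed, compatibility θ_AC = θ_CB gives T_A·a = T_B·b, together with T_A + T_B = T₀.
T_A = T₀·b/(a+b) = 44.00·226/332.0 = 29.95 N·m; T_B = 14.05 N·m.
τ in each portion: τ_AC = 7.66×10^6 Pa, τ_CB = 3.59×10^6 Pa; maximum is in AC.
τ_max = T_AC·r/J = 29.95·0.0136/5.30×10^-8 = 7.665×10^6 Pa.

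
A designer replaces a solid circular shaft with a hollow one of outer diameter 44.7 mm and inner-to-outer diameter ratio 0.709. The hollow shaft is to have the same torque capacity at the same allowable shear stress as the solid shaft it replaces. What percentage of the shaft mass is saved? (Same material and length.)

39.6 %

Equal τ_max and T ⇒ the solid shaft needs d_s³ = d_o³(1−k⁴), so d_s = 44.7·(1−0.709⁴)^(1/3) = 40.56 mm.
Area ratio A_h/A_s = d_o²(1−k²)/d_s² = (1−k²)/(1−k⁴)^(2/3) = 0.6039.
Mass saving = 1 − 0.6039 = 39.6 %.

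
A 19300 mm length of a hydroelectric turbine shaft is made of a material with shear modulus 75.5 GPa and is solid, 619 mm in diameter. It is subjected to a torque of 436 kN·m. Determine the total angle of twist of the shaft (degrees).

J = πd⁴/32 = π(0.619)⁴/32 = 0.01441 m⁴.
θ = T·L/(G·J) = 436000 × 19.3 / (75.5×10⁹ × 0.01441) = 7.733×10^-3 rad.

0.443°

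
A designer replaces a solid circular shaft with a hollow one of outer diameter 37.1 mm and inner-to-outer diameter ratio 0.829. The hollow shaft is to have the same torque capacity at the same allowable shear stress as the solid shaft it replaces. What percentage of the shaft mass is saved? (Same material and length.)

Equal τ_max and T ⇒ the solid shaft needs d_s³ = d_o³(1−k⁴), so d_s = 37.1·(1−0.829⁴)^(1/3) = 29.98 mm.
Area ratio A_h/A_s = d_o²(1−k²)/d_s² = (1−k²)/(1−k⁴)^(2/3) = 0.4789.
Mass saving = 1 − 0.4789 = 52.1 %.

52.1 %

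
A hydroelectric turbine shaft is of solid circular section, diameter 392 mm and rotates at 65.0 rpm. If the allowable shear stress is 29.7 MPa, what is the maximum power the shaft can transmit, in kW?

J = πd⁴/32 = π(0.392)⁴/32 = 2.318×10^-3 m⁴.
T_max = τ_allow·J/r = 2.97×10^7 × 2.318×10^-3 / 0.196 = 351300 N·m.
ω = 2π·65.0/60 = 6.807 rad/s, so P_max = T_max·ω = 2.391×10^6 W.

2390 kW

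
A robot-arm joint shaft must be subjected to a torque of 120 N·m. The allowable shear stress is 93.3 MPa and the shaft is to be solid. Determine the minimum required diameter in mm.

For a solid shaft τ_max = 16T/(πd³), so d = (16T/(π τ_allow))^(1/3) = (16·120.0/(π·9.33×10^7))^(1/3) = 0.01871 m.

18.7 mm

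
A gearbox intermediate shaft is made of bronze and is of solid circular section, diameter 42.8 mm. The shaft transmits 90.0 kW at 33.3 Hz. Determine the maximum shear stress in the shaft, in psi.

4050 psi

ω = 2π·33.3 = 209.2 rad/s, so T = P/ω = 90.0×10³ / 209.2 = 430.1 N·m.
J = πd⁴/32 = π(0.0428)⁴/32 = 3.294×10^-7 m⁴.
τ_max = T·r/J = 430.1 × 0.0214 / 3.294×10^-7 = 2.794×10^7 Pa.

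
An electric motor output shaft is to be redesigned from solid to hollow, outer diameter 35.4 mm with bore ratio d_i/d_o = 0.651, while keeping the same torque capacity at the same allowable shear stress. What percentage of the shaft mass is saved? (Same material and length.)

34.3 %

Equal τ_max and T ⇒ the solid shaft needs d_s³ = d_o³(1−k⁴), so d_s = 35.4·(1−0.651⁴)^(1/3) = 33.14 mm.
Area ratio A_h/A_s = d_o²(1−k²)/d_s² = (1−k²)/(1−k⁴)^(2/3) = 0.6575.
Mass saving = 1 − 0.6575 = 34.3 %.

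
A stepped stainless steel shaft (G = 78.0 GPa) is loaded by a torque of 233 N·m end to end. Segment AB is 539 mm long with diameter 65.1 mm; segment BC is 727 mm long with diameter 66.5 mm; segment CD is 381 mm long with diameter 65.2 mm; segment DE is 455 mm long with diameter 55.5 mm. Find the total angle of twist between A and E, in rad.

J_AB = π(0.0651)⁴/32 = 1.76×10^-6 m⁴; J_BC = π(0.0665)⁴/32 = 1.92×10^-6 m⁴; J_CD = π(0.0652)⁴/32 = 1.77×10^-6 m⁴; J_DE = π(0.0555)⁴/32 = 9.31×10^-7 m⁴.
θ = (T/G)·Σ L_i/J_i = (233.0/78.0×10⁹)·(0.539/1.76×10^-6 + 0.727/1.92×10^-6 + 0.381/1.77×10^-6 + 0.455/9.31×10^-7) = 4.145×10^-3 rad.

0.00414 rad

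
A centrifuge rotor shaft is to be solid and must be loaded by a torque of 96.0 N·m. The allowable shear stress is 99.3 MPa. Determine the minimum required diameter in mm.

17.0 mm

For a solid shaft τ_max = 16T/(πd³), so d = (16T/(π τ_allow))^(1/3) = (16·96.00/(π·9.93×10^7))^(1/3) = 0.01701 m.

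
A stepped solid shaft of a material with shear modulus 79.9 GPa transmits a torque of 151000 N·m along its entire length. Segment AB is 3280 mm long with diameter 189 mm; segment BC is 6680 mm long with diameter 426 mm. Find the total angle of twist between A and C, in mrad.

53.4 mrad

J_AB = π(0.189)⁴/32 = 1.25×10^-4 m⁴; J_BC = π(0.426)⁴/32 = 3.23×10^-3 m⁴.
θ = (T/G)·Σ L_i/J_i = (151000/79.9×10⁹)·(3.28/1.25×10^-4 + 6.68/3.23×10^-3) = 0.05339 rad.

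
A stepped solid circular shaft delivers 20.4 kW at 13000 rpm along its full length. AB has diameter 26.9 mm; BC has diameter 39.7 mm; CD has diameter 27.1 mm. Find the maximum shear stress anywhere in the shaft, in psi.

569 psi

ω = 2π·13000/60 = 1361 rad/s, so T = P/ω = 20.4×10³ / 1361 = 14.99 N·m.
Under the same torque, τ_max = 16T/(πd³) is largest where d is smallest — segment AB (d = 26.9 mm).
τ_max = 16·14.99/(π·(0.0269)³) = 3.921×10^6 Pa.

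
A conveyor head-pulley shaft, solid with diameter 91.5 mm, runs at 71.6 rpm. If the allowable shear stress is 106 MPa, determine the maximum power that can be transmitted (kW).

J = πd⁴/32 = π(0.0915)⁴/32 = 6.882×10^-6 m⁴.
T_max = τ_allow·J/r = 1.06×10^8 × 6.882×10^-6 / 0.0457 = 15940 N·m.
ω = 2π·71.6/60 = 7.498 rad/s, so P_max = T_max·ω = 1.195×10^5 W.

120 kW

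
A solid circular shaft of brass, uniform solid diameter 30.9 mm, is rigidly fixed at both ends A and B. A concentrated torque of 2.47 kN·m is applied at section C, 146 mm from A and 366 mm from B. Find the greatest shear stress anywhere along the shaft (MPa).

With uniform GJ and both ends fixed, compatibility θ_AC = θ_CB gives T_A·a = T_B·b, together with T_A + T_B = T₀.
T_A = T₀·b/(a+b) = 2470·366/512.0 = 1766 N·m; T_B = 704.3 N·m.
τ in each portion: τ_AC = 3.05×10^8 Pa, τ_CB = 1.22×10^8 Pa; maximum is in AC.
τ_max = T_AC·r/J = 1766·0.0154/8.95×10^-8 = 3.048×10^8 Pa.

305 MPa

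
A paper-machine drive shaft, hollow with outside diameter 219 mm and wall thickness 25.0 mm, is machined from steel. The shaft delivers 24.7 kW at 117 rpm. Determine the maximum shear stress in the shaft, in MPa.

ω = 2π·117/60 = 12.25 rad/s, so T = P/ω = 24.7×10³ / 12.25 = 2016 N·m.
J = π(d_o⁴ − d_i⁴)/32 = π(0.219⁴ − 0.169⁴)/32 = 1.457×10^-4 m⁴.
τ_max = T·r/J = 2016 × 0.110 / 1.457×10^-4 = 1.515×10^6 Pa.

1.51 MPa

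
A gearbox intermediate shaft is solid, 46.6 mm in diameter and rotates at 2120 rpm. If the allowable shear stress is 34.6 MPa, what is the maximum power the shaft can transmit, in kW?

J = πd⁴/32 = π(0.0466)⁴/32 = 4.630×10^-7 m⁴.
T_max = τ_allow·J/r = 3.46×10^7 × 4.630×10^-7 / 0.0233 = 687.5 N·m.
ω = 2π·2120/60 = 222.0 rad/s, so P_max = T_max·ω = 1.526×10^5 W.

153 kW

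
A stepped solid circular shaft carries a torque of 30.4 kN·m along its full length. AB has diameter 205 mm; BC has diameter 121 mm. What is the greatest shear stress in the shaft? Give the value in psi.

12700 psi

Under the same torque, τ_max = 16T/(πd³) is largest where d is smallest — segment BC (d = 121 mm).
τ_max = 16·30400/(π·(0.121)³) = 8.740×10^7 Pa.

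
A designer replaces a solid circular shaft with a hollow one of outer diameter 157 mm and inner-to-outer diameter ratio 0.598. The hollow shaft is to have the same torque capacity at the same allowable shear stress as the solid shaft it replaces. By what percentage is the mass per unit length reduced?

Equal τ_max and T ⇒ the solid shaft needs d_s³ = d_o³(1−k⁴), so d_s = 157·(1−0.598⁴)^(1/3) = 150.0 mm.
Area ratio A_h/A_s = d_o²(1−k²)/d_s² = (1−k²)/(1−k⁴)^(2/3) = 0.7038.
Mass saving = 1 − 0.7038 = 29.6 %.

29.6 %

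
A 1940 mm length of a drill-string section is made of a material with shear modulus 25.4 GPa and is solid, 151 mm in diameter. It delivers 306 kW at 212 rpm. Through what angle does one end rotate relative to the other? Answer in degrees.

ω = 2π·212/60 = 22.20 rad/s, so T = P/ω = 306×10³ / 22.20 = 13780 N·m.
J = πd⁴/32 = π(0.151)⁴/32 = 5.104×10^-5 m⁴.
θ = T·L/(G·J) = 13780 × 1.94 / (25.4×10⁹ × 5.104×10^-5) = 0.02063 rad.

1.18°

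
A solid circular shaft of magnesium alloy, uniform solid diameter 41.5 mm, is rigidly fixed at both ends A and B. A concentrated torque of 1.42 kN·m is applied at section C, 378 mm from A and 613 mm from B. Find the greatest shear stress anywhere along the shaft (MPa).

With uniform GJ and both ends fixed, compatibility θ_AC = θ_CB gives T_A·a = T_B·b, together with T_A + T_B = T₀.
T_A = T₀·b/(a+b) = 1420·613/991.0 = 878.4 N·m; T_B = 541.6 N·m.
τ in each portion: τ_AC = 6.26×10^7 Pa, τ_CB = 3.86×10^7 Pa; maximum is in AC.
τ_max = T_AC·r/J = 878.4·0.0208/2.91×10^-7 = 6.259×10^7 Pa.

62.6 MPa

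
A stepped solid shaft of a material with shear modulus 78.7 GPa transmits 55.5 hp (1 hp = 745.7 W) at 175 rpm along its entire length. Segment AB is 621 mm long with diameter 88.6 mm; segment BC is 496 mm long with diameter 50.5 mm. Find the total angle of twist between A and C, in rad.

ω = 2π·175/60 = 18.33 rad/s, so T = P/ω = 55.5×745.7 / 18.33 = 2258 N·m.
J_AB = π(0.0886)⁴/32 = 6.05×10^-6 m⁴; J_BC = π(0.0505)⁴/32 = 6.39×10^-7 m⁴.
θ = (T/G)·Σ L_i/J_i = (2258/78.7×10⁹)·(0.621/6.05×10^-6 + 0.496/6.39×10^-7) = 0.02524 rad.

0.0252 rad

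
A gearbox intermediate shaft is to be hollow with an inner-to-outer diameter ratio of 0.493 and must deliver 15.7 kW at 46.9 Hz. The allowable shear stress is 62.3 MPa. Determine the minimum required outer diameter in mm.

ω = 2π·46.9 = 294.7 rad/s, so T = P/ω = 15.7×10³ / 294.7 = 53.28 N·m.
For a hollow shaft with d_i/d_o = 0.493: τ_max = 16T/(π d_o³ (1−k⁴)), so d_o = [16T/(π τ_allow (1−k⁴))]^(1/3) = [16·53.28/(π·6.23×10^7·0.9409)]^(1/3) = 0.01667 m.

16.7 mm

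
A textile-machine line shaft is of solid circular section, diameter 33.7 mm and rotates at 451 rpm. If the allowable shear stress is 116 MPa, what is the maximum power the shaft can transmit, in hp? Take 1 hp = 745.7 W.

55.2 hp

J = πd⁴/32 = π(0.0337)⁴/32 = 1.266×10^-7 m⁴.
T_max = τ_allow·J/r = 1.16×10^8 × 1.266×10^-7 / 0.0169 = 871.7 N·m.
ω = 2π·451/60 = 47.23 rad/s, so P_max = T_max·ω = 4.117×10^4 W.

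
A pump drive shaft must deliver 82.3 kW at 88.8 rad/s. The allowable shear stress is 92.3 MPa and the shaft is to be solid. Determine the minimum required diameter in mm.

37.1 mm

ω = 88.8 rad/s, so T = P/ω = 82.3×10³ / 88.80 = 926.8 N·m.
For a solid shaft τ_max = 16T/(πd³), so d = (16T/(π τ_allow))^(1/3) = (16·926.8/(π·9.23×10^7))^(1/3) = 0.03712 m.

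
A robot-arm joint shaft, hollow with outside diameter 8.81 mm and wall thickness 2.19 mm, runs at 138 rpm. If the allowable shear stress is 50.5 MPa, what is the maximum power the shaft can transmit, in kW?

J = π(d_o⁴ − d_i⁴)/32 = π(0.00881⁴ − 0.00443⁴)/32 = 5.536×10^-10 m⁴.
T_max = τ_allow·J/r = 5.05×10^7 × 5.536×10^-10 / 0.00441 = 6.347 N·m.
ω = 2π·138/60 = 14.45 rad/s, so P_max = T_max·ω = 91.72 W.

0.0917 kW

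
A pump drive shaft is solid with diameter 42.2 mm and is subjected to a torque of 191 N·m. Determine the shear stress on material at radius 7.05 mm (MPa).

J = πd⁴/32 = π(0.0422)⁴/32 = 3.114×10^-7 m⁴.
Shear stress varies linearly with radius: τ = T·r/J = 191.0 × 0.00705 / 3.114×10^-7 = 4.325×10^6 Pa.

4.32 MPa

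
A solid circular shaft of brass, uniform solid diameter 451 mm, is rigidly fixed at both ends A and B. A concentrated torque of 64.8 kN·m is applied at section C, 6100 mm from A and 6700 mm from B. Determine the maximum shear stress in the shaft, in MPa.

1.88 MPa

With uniform GJ and both ends fixed, compatibility θ_AC = θ_CB gives T_A·a = T_B·b, together with T_A + T_B = T₀.
T_A = T₀·b/(a+b) = 64800·6700/12800 = 33920 N·m; T_B = 30880 N·m.
τ in each portion: τ_AC = 1.88×10^6 Pa, τ_CB = 1.71×10^6 Pa; maximum is in AC.
τ_max = T_AC·r/J = 33920·0.226/4.06×10^-3 = 1.883×10^6 Pa.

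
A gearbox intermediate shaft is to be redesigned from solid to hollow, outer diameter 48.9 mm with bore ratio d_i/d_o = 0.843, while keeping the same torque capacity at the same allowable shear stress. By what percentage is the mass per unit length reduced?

53.8 %

Equal τ_max and T ⇒ the solid shaft needs d_s³ = d_o³(1−k⁴), so d_s = 48.9·(1−0.843⁴)^(1/3) = 38.68 mm.
Area ratio A_h/A_s = d_o²(1−k²)/d_s² = (1−k²)/(1−k⁴)^(2/3) = 0.4624.
Mass saving = 1 − 0.4624 = 53.8 %.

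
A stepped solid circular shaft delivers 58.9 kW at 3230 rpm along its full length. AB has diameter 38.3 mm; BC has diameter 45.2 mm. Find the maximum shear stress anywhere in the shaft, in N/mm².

ω = 2π·3230/60 = 338.2 rad/s, so T = P/ω = 58.9×10³ / 338.2 = 174.1 N·m.
Under the same torque, τ_max = 16T/(πd³) is largest where d is smallest — segment AB (d = 38.3 mm).
τ_max = 16·174.1/(π·(0.0383)³) = 1.579×10^7 Pa.

15.8 N/mm²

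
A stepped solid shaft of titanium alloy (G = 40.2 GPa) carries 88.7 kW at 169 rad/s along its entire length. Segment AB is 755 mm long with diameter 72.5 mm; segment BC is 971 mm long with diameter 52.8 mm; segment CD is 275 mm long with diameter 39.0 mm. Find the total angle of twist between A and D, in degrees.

ω = 169 rad/s, so T = P/ω = 88.7×10³ / 169.0 = 524.9 N·m.
J_AB = π(0.0725)⁴/32 = 2.71×10^-6 m⁴; J_BC = π(0.0528)⁴/32 = 7.63×10^-7 m⁴; J_CD = π(0.0390)⁴/32 = 2.27×10^-7 m⁴.
θ = (T/G)·Σ L_i/J_i = (524.9/40.2×10⁹)·(0.755/2.71×10^-6 + 0.971/7.63×10^-7 + 0.275/2.27×10^-7) = 0.03606 rad.

2.07°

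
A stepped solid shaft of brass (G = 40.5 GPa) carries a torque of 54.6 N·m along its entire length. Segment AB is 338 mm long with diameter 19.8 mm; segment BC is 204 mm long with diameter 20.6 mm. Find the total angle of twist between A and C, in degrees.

J_AB = π(0.0198)⁴/32 = 1.51×10^-8 m⁴; J_BC = π(0.0206)⁴/32 = 1.77×10^-8 m⁴.
θ = (T/G)·Σ L_i/J_i = (54.60/40.5×10⁹)·(0.338/1.51×10^-8 + 0.204/1.77×10^-8) = 0.04576 rad.

2.62°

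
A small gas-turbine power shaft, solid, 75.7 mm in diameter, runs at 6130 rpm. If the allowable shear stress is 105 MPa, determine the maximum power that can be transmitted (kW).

J = πd⁴/32 = π(0.0757)⁴/32 = 3.224×10^-6 m⁴.
T_max = τ_allow·J/r = 1.05×10^8 × 3.224×10^-6 / 0.0379 = 8943 N·m.
ω = 2π·6130/60 = 641.9 rad/s, so P_max = T_max·ω = 5.741×10^6 W.

5740 kW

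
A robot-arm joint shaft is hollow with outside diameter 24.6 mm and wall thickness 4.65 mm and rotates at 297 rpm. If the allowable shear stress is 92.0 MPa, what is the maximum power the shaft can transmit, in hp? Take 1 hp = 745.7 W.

9.54 hp

J = π(d_o⁴ − d_i⁴)/32 = π(0.0246⁴ − 0.0153⁴)/32 = 3.057×10^-8 m⁴.
T_max = τ_allow·J/r = 9.20×10^7 × 3.057×10^-8 / 0.0123 = 228.7 N·m.
ω = 2π·297/60 = 31.10 rad/s, so P_max = T_max·ω = 7112 W.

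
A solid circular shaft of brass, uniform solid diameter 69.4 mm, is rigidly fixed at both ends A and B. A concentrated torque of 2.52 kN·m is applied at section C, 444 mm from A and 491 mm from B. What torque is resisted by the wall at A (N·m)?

1320 N·m

With uniform GJ and both ends fixed, compatibility θ_AC = θ_CB gives T_A·a = T_B·b, together with T_A + T_B = T₀.
T_A = T₀·b/(a+b) = 2520·491/935.0 = 1323 N·m; T_B = 1197 N·m.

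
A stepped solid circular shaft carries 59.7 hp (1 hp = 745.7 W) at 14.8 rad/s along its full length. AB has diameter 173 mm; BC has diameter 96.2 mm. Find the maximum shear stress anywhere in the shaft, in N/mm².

ω = 14.8 rad/s, so T = P/ω = 59.7×745.7 / 14.80 = 3008 N·m.
Under the same torque, τ_max = 16T/(πd³) is largest where d is smallest — segment BC (d = 96.2 mm).
τ_max = 16·3008/(π·(0.0962)³) = 1.721×10^7 Pa.

17.2 N/mm²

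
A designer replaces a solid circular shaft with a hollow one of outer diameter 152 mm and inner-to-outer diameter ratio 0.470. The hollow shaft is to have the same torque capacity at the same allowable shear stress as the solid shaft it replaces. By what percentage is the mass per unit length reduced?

19.4 %

Equal τ_max and T ⇒ the solid shaft needs d_s³ = d_o³(1−k⁴), so d_s = 152·(1−0.470⁴)^(1/3) = 149.5 mm.
Area ratio A_h/A_s = d_o²(1−k²)/d_s² = (1−k²)/(1−k⁴)^(2/3) = 0.8055.
Mass saving = 1 − 0.8055 = 19.4 %.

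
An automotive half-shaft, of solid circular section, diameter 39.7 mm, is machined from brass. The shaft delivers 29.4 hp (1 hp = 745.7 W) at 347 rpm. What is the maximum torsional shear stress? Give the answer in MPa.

ω = 2π·347/60 = 36.34 rad/s, so T = P/ω = 29.4×745.7 / 36.34 = 603.3 N·m.
J = πd⁴/32 = π(0.0397)⁴/32 = 2.439×10^-7 m⁴.
τ_max = T·r/J = 603.3 × 0.0199 / 2.439×10^-7 = 4.911×10^7 Pa.

49.1 MPa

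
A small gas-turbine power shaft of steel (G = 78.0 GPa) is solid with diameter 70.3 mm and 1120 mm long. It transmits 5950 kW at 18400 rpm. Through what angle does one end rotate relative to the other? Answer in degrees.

1.06°

ω = 2π·18400/60 = 1927 rad/s, so T = P/ω = 5950×10³ / 1927 = 3088 N·m.
J = πd⁴/32 = π(0.0703)⁴/32 = 2.398×10^-6 m⁴.
θ = T·L/(G·J) = 3088 × 1.12 / (78.0×10⁹ × 2.398×10^-6) = 0.01849 rad.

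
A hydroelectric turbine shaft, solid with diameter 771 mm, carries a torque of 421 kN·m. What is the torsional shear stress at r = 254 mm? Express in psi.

447 psi

J = πd⁴/32 = π(0.771)⁴/32 = 0.03469 m⁴.
Shear stress varies linearly with radius: τ = T·r/J = 421000 × 0.254 / 0.03469 = 3.082×10^6 Pa.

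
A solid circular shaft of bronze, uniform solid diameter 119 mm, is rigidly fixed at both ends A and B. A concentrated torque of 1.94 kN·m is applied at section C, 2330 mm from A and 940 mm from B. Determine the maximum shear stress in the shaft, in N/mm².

With uniform GJ and both ends fixed, compatibility θ_AC = θ_CB gives T_A·a = T_B·b, together with T_A + T_B = T₀.
T_A = T₀·b/(a+b) = 1940·940/3270 = 557.7 N·m; T_B = 1382 N·m.
τ in each portion: τ_AC = 1.69×10^6 Pa, τ_CB = 4.18×10^6 Pa; maximum is in CB.
τ_max = T_CB·r/J = 1382·0.0595/1.97×10^-5 = 4.178×10^6 Pa.

4.18 N/mm²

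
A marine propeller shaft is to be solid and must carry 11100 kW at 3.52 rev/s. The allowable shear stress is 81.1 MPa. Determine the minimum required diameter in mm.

ω = 2π·3.52 = 22.12 rad/s, so T = P/ω = 11100×10³ / 22.12 = 501900 N·m.
For a solid shaft τ_max = 16T/(πd³), so d = (16T/(π τ_allow))^(1/3) = (16·501900/(π·8.11×10^7))^(1/3) = 0.3159 m.

316 mm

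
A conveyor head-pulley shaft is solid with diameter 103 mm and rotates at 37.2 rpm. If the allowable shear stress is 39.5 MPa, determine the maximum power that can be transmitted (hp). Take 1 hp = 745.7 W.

44.3 hp

J = πd⁴/32 = π(0.103)⁴/32 = 1.105×10^-5 m⁴.
T_max = τ_allow·J/r = 3.95×10^7 × 1.105×10^-5 / 0.0515 = 8475 N·m.
ω = 2π·37.2/60 = 3.896 rad/s, so P_max = T_max·ω = 3.301×10^4 W.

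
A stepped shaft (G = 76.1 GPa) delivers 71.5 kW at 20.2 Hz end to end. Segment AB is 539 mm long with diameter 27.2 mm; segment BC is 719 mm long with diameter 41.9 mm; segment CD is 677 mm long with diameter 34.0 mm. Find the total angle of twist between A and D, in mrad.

ω = 2π·20.2 = 126.9 rad/s, so T = P/ω = 71.5×10³ / 126.9 = 563.3 N·m.
J_AB = π(0.0272)⁴/32 = 5.37×10^-8 m⁴; J_BC = π(0.0419)⁴/32 = 3.03×10^-7 m⁴; J_CD = π(0.0340)⁴/32 = 1.31×10^-7 m⁴.
θ = (T/G)·Σ L_i/J_i = (563.3/76.1×10⁹)·(0.539/5.37×10^-8 + 0.719/3.03×10^-7 + 0.677/1.31×10^-7) = 0.1300 rad.

130 mrad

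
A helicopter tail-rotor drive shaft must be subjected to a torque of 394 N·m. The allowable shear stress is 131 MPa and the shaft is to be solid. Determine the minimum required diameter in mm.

24.8 mm

For a solid shaft τ_max = 16T/(πd³), so d = (16T/(π τ_allow))^(1/3) = (16·394.0/(π·1.31×10^8))^(1/3) = 0.02484 m.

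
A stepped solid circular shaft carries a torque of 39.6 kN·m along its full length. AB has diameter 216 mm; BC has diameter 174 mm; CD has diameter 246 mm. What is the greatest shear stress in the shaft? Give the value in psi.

Under the same torque, τ_max = 16T/(πd³) is largest where d is smallest — segment BC (d = 174 mm).
τ_max = 16·39600/(π·(0.174)³) = 3.828×10^7 Pa.

5550 psi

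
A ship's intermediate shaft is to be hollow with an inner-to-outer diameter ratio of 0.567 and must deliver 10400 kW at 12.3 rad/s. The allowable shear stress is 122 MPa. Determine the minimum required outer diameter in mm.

ω = 12.3 rad/s, so T = P/ω = 10400×10³ / 12.30 = 845500 N·m.
For a hollow shaft with d_i/d_o = 0.567: τ_max = 16T/(π d_o³ (1−k⁴)), so d_o = [16T/(π τ_allow (1−k⁴))]^(1/3) = [16·845500/(π·1.22×10^8·0.8966)]^(1/3) = 0.3402 m.

340 mm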